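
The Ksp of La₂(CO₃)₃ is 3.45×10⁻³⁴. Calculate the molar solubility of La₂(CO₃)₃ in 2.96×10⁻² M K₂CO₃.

1.82×10⁻¹⁵ M

La₂(CO₃)₃(s) ⇌ 2 La³⁺(aq) + 3 CO₃²⁻(aq)
CO₃²⁻ is already present at 2.96×10⁻² M. If s mol/L of La₂(CO₃)₃ dissolves, [La³⁺] = 2s while [CO₃²⁻] ≈ 2.96×10⁻² M.
Ksp = [La³⁺]^2[CO₃²⁻]^3 = (2s)^2(2.96×10⁻²)^3
(2s)^2 = 3.45×10⁻³⁴ / (2.96×10⁻²)^3 = 1.33×10⁻²⁹
s = 1.82×10⁻¹⁵ M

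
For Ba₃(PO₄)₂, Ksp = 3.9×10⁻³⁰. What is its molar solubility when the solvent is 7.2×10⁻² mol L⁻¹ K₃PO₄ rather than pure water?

Ba₃(PO₄)₂(s) ⇌ 3 Ba²⁺(aq) + 2 PO₄³⁻(aq)
PO₄³⁻ is already present at 7.2×10⁻² mol L⁻¹. If s mol/L of Ba₃(PO₄)₂ dissolves, [Ba²⁺] = 3s while [PO₄³⁻] ≈ 7.2×10⁻² mol L⁻¹.
Ksp = [Ba²⁺]^3[PO₄³⁻]^2 = (3s)^3(7.2×10⁻²)^2
(3s)^3 = 3.9×10⁻³⁰ / (7.2×10⁻²)^2 = 7.5×10⁻²⁸
s = 3.0×10⁻¹⁰ mol L⁻¹

3.0×10⁻¹⁰ M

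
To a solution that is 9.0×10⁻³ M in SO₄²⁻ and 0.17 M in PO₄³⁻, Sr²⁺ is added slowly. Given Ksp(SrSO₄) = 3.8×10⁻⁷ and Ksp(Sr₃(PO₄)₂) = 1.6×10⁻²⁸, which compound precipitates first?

Sr₃(PO₄)₂

The threshold for precipitation is Q = Ksp.
For SrSO₄: [Sr²⁺] = (Ksp/[SO₄²⁻]) = 4.2×10⁻⁵ M
For Sr₃(PO₄)₂: [Sr²⁺] = (Ksp/[PO₄³⁻]^2)^(1/3) = 1.8×10⁻⁹ M
Sr₃(PO₄)₂ requires the lower [Sr²⁺], so it precipitates first.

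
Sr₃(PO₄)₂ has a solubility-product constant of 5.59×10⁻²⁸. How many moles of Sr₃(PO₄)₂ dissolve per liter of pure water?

1.39×10⁻⁶ M

Sr₃(PO₄)₂(s) ⇌ 3 Sr²⁺(aq) + 2 PO₄³⁻(aq)
With molar solubility s: [Sr²⁺] = 3s, [PO₄³⁻] = 2s.
Ksp = [Sr²⁺]^3[PO₄³⁻]^2 = (3s)^3 · (2s)^2 = 108s^5
108s^5 = 5.59×10⁻²⁸  ⇒  s^5 = 5.18×10⁻³⁰
Taking the 5th root, s = 1.39×10⁻⁶ M.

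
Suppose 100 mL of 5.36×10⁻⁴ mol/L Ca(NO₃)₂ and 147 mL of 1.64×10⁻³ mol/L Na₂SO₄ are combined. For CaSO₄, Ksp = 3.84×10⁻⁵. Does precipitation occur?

No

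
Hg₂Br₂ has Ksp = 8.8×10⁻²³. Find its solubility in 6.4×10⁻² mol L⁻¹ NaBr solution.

Hg₂Br₂(s) ⇌ Hg₂²⁺(aq) + 2 Br⁻(aq)
Br⁻ is already present at 6.4×10⁻² mol L⁻¹. If s mol/L of Hg₂Br₂ dissolves, [Hg₂²⁺] = s while [Br⁻] ≈ 6.4×10⁻² mol L⁻¹.
Ksp = [Hg₂²⁺][Br⁻]^2 = s(6.4×10⁻²)^2
s = 8.8×10⁻²³ / (6.4×10⁻²)^2 = 2.1×10⁻²⁰
s = 2.1×10⁻²⁰ mol L⁻¹

2.1×10⁻²⁰ M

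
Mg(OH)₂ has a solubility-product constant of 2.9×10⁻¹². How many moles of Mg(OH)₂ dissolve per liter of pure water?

Mg(OH)₂(s) ⇌ Mg²⁺(aq) + 2 OH⁻(aq)
Let s be the molar solubility. Then [Mg²⁺] = s and [OH⁻] = 2s.
Ksp = [Mg²⁺][OH⁻]^2 = s · (2s)^2 = 4s^3
4s^3 = 2.9×10⁻¹²  ⇒  s^3 = 7.3×10⁻¹³
Taking the 3rd root, s = 9.0×10⁻⁵ mol L⁻¹.

9.0×10⁻⁵ M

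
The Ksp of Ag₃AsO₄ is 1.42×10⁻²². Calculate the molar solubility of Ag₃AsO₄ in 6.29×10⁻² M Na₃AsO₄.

Ag₃AsO₄(s) ⇌ 3 Ag⁺(aq) + AsO₄³⁻(aq)
With AsO₄³⁻ already at 6.29×10⁻² M and s small, take [AsO₄³⁻] ≈ 6.29×10⁻² M and [Ag⁺] = 3s.
Ksp = [Ag⁺]^3[AsO₄³⁻] = (3s)^3(6.29×10⁻²)
(3s)^3 = 1.42×10⁻²² / (6.29×10⁻²) = 2.26×10⁻²¹
s = 4.37×10⁻⁸ M

4.37×10⁻⁸ M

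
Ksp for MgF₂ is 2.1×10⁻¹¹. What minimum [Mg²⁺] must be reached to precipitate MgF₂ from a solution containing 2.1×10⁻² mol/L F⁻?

Precipitation begins when Q = Ksp.
MgF₂(s) ⇌ Mg²⁺(aq) + 2 F⁻(aq)
Ksp = [Mg²⁺][F⁻]^2 = [Mg²⁺](2.1×10⁻²)^2
[Mg²⁺] = 2.1×10⁻¹¹ / (2.1×10⁻²)^2 = 4.8×10⁻⁸
[Mg²⁺] = 4.8×10⁻⁸ mol/L

4.8×10⁻⁸ M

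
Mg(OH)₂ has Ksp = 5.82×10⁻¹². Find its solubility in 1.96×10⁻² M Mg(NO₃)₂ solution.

8.62×10⁻⁶ M

Mg(OH)₂(s) ⇌ Mg²⁺(aq) + 2 OH⁻(aq)
Mg²⁺ is already present at 1.96×10⁻² M. If s mol/L of Mg(OH)₂ dissolves, [OH⁻] = 2s while [Mg²⁺] ≈ 1.96×10⁻² M.
Ksp = [Mg²⁺][OH⁻]^2 = (1.96×10⁻²)(2s)^2
(2s)^2 = 5.82×10⁻¹² / (1.96×10⁻²) = 2.97×10⁻¹⁰
s = 8.62×10⁻⁶ M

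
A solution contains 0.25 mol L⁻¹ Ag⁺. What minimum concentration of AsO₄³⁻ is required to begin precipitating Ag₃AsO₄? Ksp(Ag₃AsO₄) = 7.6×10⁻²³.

Each salt precipitates once Q = Ksp for that salt.
Ag₃AsO₄(s) ⇌ 3 Ag⁺(aq) + AsO₄³⁻(aq)
Ksp = [Ag⁺]^3[AsO₄³⁻] = [AsO₄³⁻](0.25)^3
[AsO₄³⁻] = 7.6×10⁻²³ / (0.25)^3 = 4.9×10⁻²¹
[AsO₄³⁻] = 4.9×10⁻²¹ mol L⁻¹

4.9×10⁻²¹ M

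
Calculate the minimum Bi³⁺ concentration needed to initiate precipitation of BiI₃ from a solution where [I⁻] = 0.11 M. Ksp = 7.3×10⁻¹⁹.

5.5×10⁻¹⁶ M

Precipitation begins when Q = Ksp.
BiI₃(s) ⇌ Bi³⁺(aq) + 3 I⁻(aq)
Ksp = [Bi³⁺][I⁻]^3 = [Bi³⁺](0.11)^3
[Bi³⁺] = 7.3×10⁻¹⁹ / (0.11)^3 = 5.5×10⁻¹⁶
[Bi³⁺] = 5.5×10⁻¹⁶ M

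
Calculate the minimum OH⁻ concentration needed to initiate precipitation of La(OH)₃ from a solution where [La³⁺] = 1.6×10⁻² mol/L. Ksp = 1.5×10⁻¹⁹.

2.1×10⁻⁶ M

Precipitation begins when Q = Ksp.
La(OH)₃(s) ⇌ La³⁺(aq) + 3 OH⁻(aq)
Ksp = [La³⁺][OH⁻]^3 = [OH⁻]^3(1.6×10⁻²)
[OH⁻]^3 = 1.5×10⁻¹⁹ / (1.6×10⁻²) = 9.4×10⁻¹⁸
[OH⁻] = 2.1×10⁻⁶ mol/L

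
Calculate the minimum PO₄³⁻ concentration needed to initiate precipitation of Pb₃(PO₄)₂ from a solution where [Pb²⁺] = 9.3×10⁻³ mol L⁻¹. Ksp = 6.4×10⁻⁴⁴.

Precipitation begins when Q = Ksp.
Pb₃(PO₄)₂(s) ⇌ 3 Pb²⁺(aq) + 2 PO₄³⁻(aq)
Ksp = [Pb²⁺]^3[PO₄³⁻]^2 = [PO₄³⁻]^2(9.3×10⁻³)^3
[PO₄³⁻]^2 = 6.4×10⁻⁴⁴ / (9.3×10⁻³)^3 = 8.0×10⁻³⁸
[PO₄³⁻] = 2.8×10⁻¹⁹ mol L⁻¹

2.8×10⁻¹⁹ M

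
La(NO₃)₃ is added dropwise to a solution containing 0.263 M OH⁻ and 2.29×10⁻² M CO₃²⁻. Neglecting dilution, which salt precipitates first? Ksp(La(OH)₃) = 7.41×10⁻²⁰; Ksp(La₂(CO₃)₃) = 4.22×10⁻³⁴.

A salt starts to precipitate once the ion product Q reaches its Ksp.
For La(OH)₃: [La³⁺] = (Ksp/[OH⁻]^3) = 4.07×10⁻¹⁸ M
For La₂(CO₃)₃: [La³⁺] = (Ksp/[CO₃²⁻]^3)^(1/2) = 5.93×10⁻¹⁵ M
La(OH)₃ requires the lower [La³⁺], so it precipitates first.

La(OH)₃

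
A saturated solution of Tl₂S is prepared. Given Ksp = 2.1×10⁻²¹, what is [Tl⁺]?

Tl₂S(s) ⇌ 2 Tl⁺(aq) + S²⁻(aq)
Let s be the molar solubility. Then [Tl⁺] = 2s and [S²⁻] = s.
Ksp = [Tl⁺]^2[S²⁻] = (2s)^2 · s = 4s^3 = 2.1×10⁻²¹
s = 8.1×10⁻⁸ M
[Tl⁺] = 2s = 1.6×10⁻⁷ M

1.6×10⁻⁷ M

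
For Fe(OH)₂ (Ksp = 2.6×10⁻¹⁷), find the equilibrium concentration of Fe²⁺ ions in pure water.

Fe(OH)₂(s) ⇌ Fe²⁺(aq) + 2 OH⁻(aq)
With molar solubility s: [Fe²⁺] = s, [OH⁻] = 2s.
Ksp = [Fe²⁺][OH⁻]^2 = s · (2s)^2 = 4s^3 = 2.6×10⁻¹⁷
s = 1.9×10⁻⁶ mol L⁻¹
[Fe²⁺] = s = 1.9×10⁻⁶ mol L⁻¹

1.9×10⁻⁶ M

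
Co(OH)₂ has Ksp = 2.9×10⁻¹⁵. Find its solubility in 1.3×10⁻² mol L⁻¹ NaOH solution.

Co(OH)₂(s) ⇌ Co²⁺(aq) + 2 OH⁻(aq)
With OH⁻ already at 1.3×10⁻² mol L⁻¹ and s small, take [OH⁻] ≈ 1.3×10⁻² mol L⁻¹ and [Co²⁺] = s.
Ksp = [Co²⁺][OH⁻]^2 = s(1.3×10⁻²)^2
s = 2.9×10⁻¹⁵ / (1.3×10⁻²)^2 = 1.7×10⁻¹¹
s = 1.7×10⁻¹¹ mol L⁻¹

1.7×10⁻¹¹ M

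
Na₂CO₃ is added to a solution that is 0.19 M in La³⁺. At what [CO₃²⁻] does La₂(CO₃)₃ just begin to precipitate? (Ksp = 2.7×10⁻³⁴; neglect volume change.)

2.0×10⁻¹¹ M

Each salt precipitates once Q = Ksp for that salt.
La₂(CO₃)₃(s) ⇌ 2 La³⁺(aq) + 3 CO₃²⁻(aq)
Ksp = [La³⁺]^2[CO₃²⁻]^3 = [CO₃²⁻]^3(0.19)^2
[CO₃²⁻]^3 = 2.7×10⁻³⁴ / (0.19)^2 = 7.5×10⁻³³
[CO₃²⁻] = 2.0×10⁻¹¹ M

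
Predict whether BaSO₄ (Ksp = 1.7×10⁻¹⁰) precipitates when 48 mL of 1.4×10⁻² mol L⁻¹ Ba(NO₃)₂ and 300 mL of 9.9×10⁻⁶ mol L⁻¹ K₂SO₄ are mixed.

Yes

The combined volume is 348 mL.
[Ba²⁺] = (1.4×10⁻²)(48)/348 = 1.9×10⁻³ mol L⁻¹
[SO₄²⁻] = (9.9×10⁻⁶)(300)/348 = 8.5×10⁻⁶ mol L⁻¹
Q = [Ba²⁺][SO₄²⁻] = 1.6×10⁻⁸
Since Q (1.6×10⁻⁸) exceeds Ksp (1.7×10⁻¹⁰), BaSO₄ will precipitate.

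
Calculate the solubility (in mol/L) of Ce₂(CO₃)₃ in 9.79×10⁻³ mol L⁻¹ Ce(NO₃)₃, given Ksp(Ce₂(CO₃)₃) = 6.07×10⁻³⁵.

Ce₂(CO₃)₃(s) ⇌ 2 Ce³⁺(aq) + 3 CO₃²⁻(aq)
Let s be the solubility of Ce₂(CO₃)₃ here. The common ion gives [Ce³⁺] ≈ 9.79×10⁻³ mol L⁻¹, and [CO₃²⁻] = 3s.
Ksp = [Ce³⁺]^2[CO₃²⁻]^3 = (9.79×10⁻³)^2(3s)^3
(3s)^3 = 6.07×10⁻³⁵ / (9.79×10⁻³)^2 = 6.33×10⁻³¹
s = 2.86×10⁻¹¹ mol L⁻¹

2.86×10⁻¹¹ M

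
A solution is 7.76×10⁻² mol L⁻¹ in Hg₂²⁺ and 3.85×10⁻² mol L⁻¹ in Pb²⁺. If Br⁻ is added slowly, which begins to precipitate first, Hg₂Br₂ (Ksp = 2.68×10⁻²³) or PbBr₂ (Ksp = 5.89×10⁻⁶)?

Hg₂Br₂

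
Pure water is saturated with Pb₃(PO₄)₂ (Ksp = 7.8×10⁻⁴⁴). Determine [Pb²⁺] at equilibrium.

2.8×10⁻⁹ M

Pb₃(PO₄)₂(s) ⇌ 3 Pb²⁺(aq) + 2 PO₄³⁻(aq)
If s mol/L of Pb₃(PO₄)₂ dissolves, [Pb²⁺] = 3s and [PO₄³⁻] = 2s.
Ksp = [Pb²⁺]^3[PO₄³⁻]^2 = (3s)^3 · (2s)^2 = 108s^5 = 7.8×10⁻⁴⁴
s = 9.4×10⁻¹⁰ mol L⁻¹
[Pb²⁺] = 3s = 2.8×10⁻⁹ mol L⁻¹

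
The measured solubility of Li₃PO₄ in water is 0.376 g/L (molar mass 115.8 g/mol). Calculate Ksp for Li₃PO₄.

Ksp = 3.00×10⁻⁹

Convert to molarity: s = 0.376 / 115.8 = 3.2470×10⁻³ mol/L
Li₃PO₄(s) ⇌ 3 Li⁺(aq) + PO₄³⁻(aq)
Call the molar solubility s, so that [Li⁺] = 3s and [PO₄³⁻] = s.
Ksp = [Li⁺]^3[PO₄³⁻] = (3s)^3 · s = 27s^4
Ksp = 27 × (3.2470×10⁻³)^4 = 3.00×10⁻⁹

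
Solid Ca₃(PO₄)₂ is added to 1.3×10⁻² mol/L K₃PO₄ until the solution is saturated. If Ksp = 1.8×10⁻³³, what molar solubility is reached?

7.3×10⁻¹¹ M

Ca₃(PO₄)₂(s) ⇌ 3 Ca²⁺(aq) + 2 PO₄³⁻(aq)
PO₄³⁻ is already present at 1.3×10⁻² mol/L. If s mol/L of Ca₃(PO₄)₂ dissolves, [Ca²⁺] = 3s while [PO₄³⁻] ≈ 1.3×10⁻² mol/L.
Ksp = [Ca²⁺]^3[PO₄³⁻]^2 = (3s)^3(1.3×10⁻²)^2
(3s)^3 = 1.8×10⁻³³ / (1.3×10⁻²)^2 = 1.1×10⁻²⁹
s = 7.3×10⁻¹¹ mol/L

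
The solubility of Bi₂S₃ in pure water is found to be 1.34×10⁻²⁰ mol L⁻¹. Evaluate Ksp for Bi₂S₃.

Ksp = 4.67×10⁻⁹⁸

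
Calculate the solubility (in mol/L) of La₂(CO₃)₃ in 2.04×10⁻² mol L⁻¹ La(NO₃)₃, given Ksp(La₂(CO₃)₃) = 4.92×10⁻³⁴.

3.52×10⁻¹¹ M

La₂(CO₃)₃(s) ⇌ 2 La³⁺(aq) + 3 CO₃²⁻(aq)
La³⁺ is already present at 2.04×10⁻² mol L⁻¹. If s mol/L of La₂(CO₃)₃ dissolves, [CO₃²⁻] = 3s while [La³⁺] ≈ 2.04×10⁻² mol L⁻¹.
Ksp = [La³⁺]^2[CO₃²⁻]^3 = (2.04×10⁻²)^2(3s)^3
(3s)^3 = 4.92×10⁻³⁴ / (2.04×10⁻²)^2 = 1.18×10⁻³⁰
s = 3.52×10⁻¹¹ mol L⁻¹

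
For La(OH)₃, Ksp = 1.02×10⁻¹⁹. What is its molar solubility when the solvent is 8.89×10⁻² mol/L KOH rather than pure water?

La(OH)₃(s) ⇌ La³⁺(aq) + 3 OH⁻(aq)
The solution already contains OH⁻ at 8.89×10⁻² mol/L. Let s be the molar solubility of La(OH)₃.
[OH⁻] ≈ 8.89×10⁻² mol/L (common ion dominates); [La³⁺] = s.
Ksp = [La³⁺][OH⁻]^3 = s(8.89×10⁻²)^3
s = 1.02×10⁻¹⁹ / (8.89×10⁻²)^3 = 1.45×10⁻¹⁶
s = 1.45×10⁻¹⁶ mol/L

1.45×10⁻¹⁶ M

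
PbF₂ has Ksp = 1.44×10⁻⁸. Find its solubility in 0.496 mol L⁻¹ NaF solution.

5.85×10⁻⁸ M

PbF₂(s) ⇌ Pb²⁺(aq) + 2 F⁻(aq)
F⁻ is already present at 0.496 mol L⁻¹. If s mol/L of PbF₂ dissolves, [Pb²⁺] = s while [F⁻] ≈ 0.496 mol L⁻¹.
Ksp = [Pb²⁺][F⁻]^2 = s(0.496)^2
s = 1.44×10⁻⁸ / (0.496)^2 = 5.85×10⁻⁸
s = 5.85×10⁻⁸ mol L⁻¹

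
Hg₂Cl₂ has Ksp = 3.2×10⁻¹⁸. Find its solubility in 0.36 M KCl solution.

2.5×10⁻¹⁷ M

Hg₂Cl₂(s) ⇌ Hg₂²⁺(aq) + 2 Cl⁻(aq)
Cl⁻ is already present at 0.36 M. If s mol/L of Hg₂Cl₂ dissolves, [Hg₂²⁺] = s while [Cl⁻] ≈ 0.36 M.
Ksp = [Hg₂²⁺][Cl⁻]^2 = s(0.36)^2
s = 3.2×10⁻¹⁸ / (0.36)^2 = 2.5×10⁻¹⁷
s = 2.5×10⁻¹⁷ M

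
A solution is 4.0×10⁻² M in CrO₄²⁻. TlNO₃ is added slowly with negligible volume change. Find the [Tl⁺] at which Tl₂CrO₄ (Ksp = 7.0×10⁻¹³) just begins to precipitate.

4.2×10⁻⁶ M

Precipitation of each salt begins when its ion product equals Ksp.
Tl₂CrO₄(s) ⇌ 2 Tl⁺(aq) + CrO₄²⁻(aq)
Ksp = [Tl⁺]^2[CrO₄²⁻] = [Tl⁺]^2(4.0×10⁻²)
[Tl⁺]^2 = 7.0×10⁻¹³ / (4.0×10⁻²) = 1.8×10⁻¹¹
[Tl⁺] = 4.2×10⁻⁶ M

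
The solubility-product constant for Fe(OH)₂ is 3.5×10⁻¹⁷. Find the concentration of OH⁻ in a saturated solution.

Fe(OH)₂(s) ⇌ Fe²⁺(aq) + 2 OH⁻(aq)
If s mol/L of Fe(OH)₂ dissolves, [Fe²⁺] = s and [OH⁻] = 2s.
Ksp = [Fe²⁺][OH⁻]^2 = s · (2s)^2 = 4s^3 = 3.5×10⁻¹⁷
s = 2.1×10⁻⁶ M
[OH⁻] = 2s = 4.1×10⁻⁶ M

4.1×10⁻⁶ M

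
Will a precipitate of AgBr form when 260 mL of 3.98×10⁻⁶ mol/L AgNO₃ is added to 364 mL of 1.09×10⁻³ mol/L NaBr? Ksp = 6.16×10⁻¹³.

Total volume after mixing = 260 + 364 = 624 mL.
[Ag⁺] = (3.98×10⁻⁶)(260)/624 = 1.66×10⁻⁶ mol/L
[Br⁻] = (1.09×10⁻³)(364)/624 = 6.36×10⁻⁴ mol/L
Q = [Ag⁺][Br⁻] = 1.05×10⁻⁹
Since Q (1.05×10⁻⁹) exceeds Ksp (6.16×10⁻¹³), AgBr will precipitate.

Yes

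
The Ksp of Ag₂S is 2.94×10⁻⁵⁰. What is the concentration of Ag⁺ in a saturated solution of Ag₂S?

Ag₂S(s) ⇌ 2 Ag⁺(aq) + S²⁻(aq)
Call the molar solubility s, so that [Ag⁺] = 2s and [S²⁻] = s.
Ksp = [Ag⁺]^2[S²⁻] = (2s)^2 · s = 4s^3 = 2.94×10⁻⁵⁰
s = 1.94×10⁻¹⁷ mol/L
[Ag⁺] = 2s = 3.89×10⁻¹⁷ mol/L

3.89×10⁻¹⁷ M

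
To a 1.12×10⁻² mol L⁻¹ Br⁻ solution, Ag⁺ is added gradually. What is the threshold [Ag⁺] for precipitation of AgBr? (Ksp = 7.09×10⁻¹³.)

6.33×10⁻¹¹ M

A salt starts to precipitate once the ion product Q reaches its Ksp.
AgBr(s) ⇌ Ag⁺(aq) + Br⁻(aq)
Ksp = [Ag⁺][Br⁻] = [Ag⁺](1.12×10⁻²)
[Ag⁺] = 7.09×10⁻¹³ / (1.12×10⁻²) = 6.33×10⁻¹¹
[Ag⁺] = 6.33×10⁻¹¹ mol L⁻¹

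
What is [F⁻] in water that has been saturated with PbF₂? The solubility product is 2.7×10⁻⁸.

PbF₂(s) ⇌ Pb²⁺(aq) + 2 F⁻(aq)
Call the molar solubility s, so that [Pb²⁺] = s and [F⁻] = 2s.
Ksp = [Pb²⁺][F⁻]^2 = s · (2s)^2 = 4s^3 = 2.7×10⁻⁸
s = 1.9×10⁻³ mol L⁻¹
[F⁻] = 2s = 3.8×10⁻³ mol L⁻¹

3.8×10⁻³ M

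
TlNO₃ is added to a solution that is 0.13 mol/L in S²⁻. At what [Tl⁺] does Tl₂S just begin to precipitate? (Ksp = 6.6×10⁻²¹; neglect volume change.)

2.3×10⁻¹⁰ M

The threshold for precipitation is Q = Ksp.
Tl₂S(s) ⇌ 2 Tl⁺(aq) + S²⁻(aq)
Ksp = [Tl⁺]^2[S²⁻] = [Tl⁺]^2(0.13)
[Tl⁺]^2 = 6.6×10⁻²¹ / (0.13) = 5.1×10⁻²⁰
[Tl⁺] = 2.3×10⁻¹⁰ mol/L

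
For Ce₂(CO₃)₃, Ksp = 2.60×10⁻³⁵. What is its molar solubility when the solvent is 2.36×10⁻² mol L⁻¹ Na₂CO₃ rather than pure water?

7.03×10⁻¹⁶ M

Ce₂(CO₃)₃(s) ⇌ 2 Ce³⁺(aq) + 3 CO₃²⁻(aq)
With CO₃²⁻ already at 2.36×10⁻² mol L⁻¹ and s small, take [CO₃²⁻] ≈ 2.36×10⁻² mol L⁻¹ and [Ce³⁺] = 2s.
Ksp = [Ce³⁺]^2[CO₃²⁻]^3 = (2s)^2(2.36×10⁻²)^3
(2s)^2 = 2.60×10⁻³⁵ / (2.36×10⁻²)^3 = 1.98×10⁻³⁰
s = 7.03×10⁻¹⁶ mol L⁻¹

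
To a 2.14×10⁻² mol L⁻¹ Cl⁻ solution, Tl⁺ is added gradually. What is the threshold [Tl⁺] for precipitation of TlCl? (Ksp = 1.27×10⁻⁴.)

5.93×10⁻³ M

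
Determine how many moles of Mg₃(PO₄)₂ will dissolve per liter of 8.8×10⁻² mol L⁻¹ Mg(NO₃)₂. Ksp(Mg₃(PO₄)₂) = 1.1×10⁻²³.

6.4×10⁻¹¹ M

Mg₃(PO₄)₂(s) ⇌ 3 Mg²⁺(aq) + 2 PO₄³⁻(aq)
Mg²⁺ is already present at 8.8×10⁻² mol L⁻¹. If s mol/L of Mg₃(PO₄)₂ dissolves, [PO₄³⁻] = 2s while [Mg²⁺] ≈ 8.8×10⁻² mol L⁻¹.
Ksp = [Mg²⁺]^3[PO₄³⁻]^2 = (8.8×10⁻²)^3(2s)^2
(2s)^2 = 1.1×10⁻²³ / (8.8×10⁻²)^3 = 1.6×10⁻²⁰
s = 6.4×10⁻¹¹ mol L⁻¹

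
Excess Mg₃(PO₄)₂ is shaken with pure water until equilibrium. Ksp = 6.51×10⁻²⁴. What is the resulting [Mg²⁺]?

Mg₃(PO₄)₂(s) ⇌ 3 Mg²⁺(aq) + 2 PO₄³⁻(aq)
For each mole of Mg₃(PO₄)₂ that dissolves per liter, [Mg²⁺] = 3s and [PO₄³⁻] = 2s; let s denote this solubility.
Ksp = [Mg²⁺]^3[PO₄³⁻]^2 = (3s)^3 · (2s)^2 = 108s^5 = 6.51×10⁻²⁴
s = 9.04×10⁻⁶ mol/L
[Mg²⁺] = 3s = 2.71×10⁻⁵ mol/L

2.71×10⁻⁵ M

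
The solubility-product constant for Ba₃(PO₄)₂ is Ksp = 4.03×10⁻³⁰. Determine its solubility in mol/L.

Ba₃(PO₄)₂(s) ⇌ 3 Ba²⁺(aq) + 2 PO₄³⁻(aq)
Call the molar solubility s, so that [Ba²⁺] = 3s and [PO₄³⁻] = 2s.
Ksp = [Ba²⁺]^3[PO₄³⁻]^2 = (3s)^3 · (2s)^2 = 108s^5
108s^5 = 4.03×10⁻³⁰  ⇒  s^5 = 3.73×10⁻³²
s = (3.73×10⁻³²)^(1/5) = 5.18×10⁻⁷ M

5.18×10⁻⁷ M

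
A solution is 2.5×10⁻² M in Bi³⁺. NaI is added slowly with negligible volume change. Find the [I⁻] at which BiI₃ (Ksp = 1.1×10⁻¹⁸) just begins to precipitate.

Precipitation begins when Q = Ksp.
BiI₃(s) ⇌ Bi³⁺(aq) + 3 I⁻(aq)
Ksp = [Bi³⁺][I⁻]^3 = [I⁻]^3(2.5×10⁻²)
[I⁻]^3 = 1.1×10⁻¹⁸ / (2.5×10⁻²) = 4.4×10⁻¹⁷
[I⁻] = 3.5×10⁻⁶ M

3.5×10⁻⁶ M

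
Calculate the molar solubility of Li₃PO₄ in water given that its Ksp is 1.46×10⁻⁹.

Li₃PO₄(s) ⇌ 3 Li⁺(aq) + PO₄³⁻(aq)
Call the molar solubility s, so that [Li⁺] = 3s and [PO₄³⁻] = s.
Ksp = [Li⁺]^3[PO₄³⁻] = (3s)^3 · s = 27s^4
27s^4 = 1.46×10⁻⁹  ⇒  s^4 = 5.41×10⁻¹¹
s = 2.71×10⁻³ mol/L

2.71×10⁻³ M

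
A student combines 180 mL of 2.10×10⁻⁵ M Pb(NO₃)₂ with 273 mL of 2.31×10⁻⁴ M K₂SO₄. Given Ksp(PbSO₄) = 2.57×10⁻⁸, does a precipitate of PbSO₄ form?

No

Total volume after mixing = 180 + 273 = 453 mL.
[Pb²⁺] = (2.10×10⁻⁵)(180)/453 = 8.34×10⁻⁶ M
[SO₄²⁻] = (2.31×10⁻⁴)(273)/453 = 1.39×10⁻⁴ M
Q = [Pb²⁺][SO₄²⁻] = 1.16×10⁻⁹
Q < Ksp (1.16×10⁻⁹ vs 2.57×10⁻⁸); the solution remains unsaturated and no precipitate forms.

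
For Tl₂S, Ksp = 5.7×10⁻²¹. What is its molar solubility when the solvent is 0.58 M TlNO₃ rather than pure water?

1.7×10⁻²⁰ M

Tl₂S(s) ⇌ 2 Tl⁺(aq) + S²⁻(aq)
Let s be the solubility of Tl₂S here. The common ion gives [Tl⁺] ≈ 0.58 M, and [S²⁻] = s.
Ksp = [Tl⁺]^2[S²⁻] = (0.58)^2s
s = 5.7×10⁻²¹ / (0.58)^2 = 1.7×10⁻²⁰
s = 1.7×10⁻²⁰ M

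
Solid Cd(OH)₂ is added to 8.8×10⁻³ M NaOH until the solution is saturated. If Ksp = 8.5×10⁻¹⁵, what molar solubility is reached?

1.1×10⁻¹⁰ M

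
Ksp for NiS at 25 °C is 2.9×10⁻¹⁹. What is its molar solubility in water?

NiS(s) ⇌ Ni²⁺(aq) + S²⁻(aq)
With molar solubility s: [Ni²⁺] = s, [S²⁻] = s.
Ksp = [Ni²⁺][S²⁻] = s · s = s^2
s^2 = 2.9×10⁻¹⁹
s = (2.9×10⁻¹⁹)^(1/2) = 5.4×10⁻¹⁰ mol/L

5.4×10⁻¹⁰ M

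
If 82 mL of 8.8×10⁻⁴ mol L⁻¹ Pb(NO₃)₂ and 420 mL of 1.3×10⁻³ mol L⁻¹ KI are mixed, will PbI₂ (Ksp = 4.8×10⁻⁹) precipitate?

No

The combined volume is 502 mL.
[Pb²⁺] = (8.8×10⁻⁴)(82)/502 = 1.4×10⁻⁴ mol L⁻¹
[I⁻] = (1.3×10⁻³)(420)/502 = 1.1×10⁻³ mol L⁻¹
Q = [Pb²⁺][I⁻]^2 = 1.7×10⁻¹⁰
Since Q (1.7×10⁻¹⁰) is less than Ksp (4.8×10⁻⁹), no PbI₂ precipitates.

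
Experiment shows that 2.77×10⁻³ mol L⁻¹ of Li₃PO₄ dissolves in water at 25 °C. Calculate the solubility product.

Li₃PO₄(s) ⇌ 3 Li⁺(aq) + PO₄³⁻(aq)
With molar solubility s: [Li⁺] = 3s, [PO₄³⁻] = s.
Ksp = [Li⁺]^3[PO₄³⁻] = (3s)^3 · s = 27s^4
Ksp = 27 × (2.77×10⁻³)^4 = 1.59×10⁻⁹

Ksp = 1.59×10⁻⁹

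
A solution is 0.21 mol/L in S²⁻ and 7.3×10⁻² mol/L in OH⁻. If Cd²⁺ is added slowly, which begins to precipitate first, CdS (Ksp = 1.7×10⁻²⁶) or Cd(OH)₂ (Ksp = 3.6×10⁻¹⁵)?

Precipitation begins when Q = Ksp.
For CdS: [Cd²⁺] = (Ksp/[S²⁻]) = 8.1×10⁻²⁶ mol/L
For Cd(OH)₂: [Cd²⁺] = (Ksp/[OH⁻]^2) = 6.8×10⁻¹³ mol/L
The smaller threshold [Cd²⁺] is reached first, so CdS precipitates first.

CdS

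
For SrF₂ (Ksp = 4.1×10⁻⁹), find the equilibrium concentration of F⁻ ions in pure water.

SrF₂(s) ⇌ Sr²⁺(aq) + 2 F⁻(aq)
With molar solubility s: [Sr²⁺] = s, [F⁻] = 2s.
Ksp = [Sr²⁺][F⁻]^2 = s · (2s)^2 = 4s^3 = 4.1×10⁻⁹
s = 1.0×10⁻³ M
[F⁻] = 2s = 2.0×10⁻³ M

2.0×10⁻³ M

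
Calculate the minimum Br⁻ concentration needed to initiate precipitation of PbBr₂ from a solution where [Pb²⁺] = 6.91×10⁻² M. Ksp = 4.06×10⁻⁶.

7.67×10⁻³ M

Precipitation of each salt begins when its ion product equals Ksp.
PbBr₂(s) ⇌ Pb²⁺(aq) + 2 Br⁻(aq)
Ksp = [Pb²⁺][Br⁻]^2 = [Br⁻]^2(6.91×10⁻²)
[Br⁻]^2 = 4.06×10⁻⁶ / (6.91×10⁻²) = 5.88×10⁻⁵
[Br⁻] = 7.67×10⁻³ M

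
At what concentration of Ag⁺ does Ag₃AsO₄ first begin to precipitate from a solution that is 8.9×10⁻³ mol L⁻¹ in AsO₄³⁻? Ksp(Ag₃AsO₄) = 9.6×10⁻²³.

The threshold for precipitation is Q = Ksp.
Ag₃AsO₄(s) ⇌ 3 Ag⁺(aq) + AsO₄³⁻(aq)
Ksp = [Ag⁺]^3[AsO₄³⁻] = [Ag⁺]^3(8.9×10⁻³)
[Ag⁺]^3 = 9.6×10⁻²³ / (8.9×10⁻³) = 1.1×10⁻²⁰
[Ag⁺] = 2.2×10⁻⁷ mol L⁻¹

2.2×10⁻⁷ M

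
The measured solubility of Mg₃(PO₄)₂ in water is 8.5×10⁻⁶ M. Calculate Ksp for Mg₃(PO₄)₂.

Ksp = 4.8×10⁻²⁴

Mg₃(PO₄)₂(s) ⇌ 3 Mg²⁺(aq) + 2 PO₄³⁻(aq)
With molar solubility s: [Mg²⁺] = 3s, [PO₄³⁻] = 2s.
Ksp = [Mg²⁺]^3[PO₄³⁻]^2 = (3s)^3 · (2s)^2 = 108s^5
Ksp = 108 × (8.5×10⁻⁶)^5 = 4.8×10⁻²⁴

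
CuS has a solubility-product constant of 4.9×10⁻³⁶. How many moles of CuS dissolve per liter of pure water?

CuS(s) ⇌ Cu²⁺(aq) + S²⁻(aq)
Call the molar solubility s, so that [Cu²⁺] = s and [S²⁻] = s.
Ksp = [Cu²⁺][S²⁻] = s · s = s^2
s^2 = 4.9×10⁻³⁶
s = (4.9×10⁻³⁶)^(1/2) = 2.2×10⁻¹⁸ M

2.2×10⁻¹⁸ M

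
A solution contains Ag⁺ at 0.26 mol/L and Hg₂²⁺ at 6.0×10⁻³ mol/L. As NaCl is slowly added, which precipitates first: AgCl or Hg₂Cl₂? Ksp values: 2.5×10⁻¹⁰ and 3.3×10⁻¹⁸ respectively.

AgCl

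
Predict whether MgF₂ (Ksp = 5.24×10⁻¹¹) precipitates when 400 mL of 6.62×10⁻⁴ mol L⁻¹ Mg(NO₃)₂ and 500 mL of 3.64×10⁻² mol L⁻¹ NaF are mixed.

After mixing, V = 400 mL + 500 mL = 900 mL.
[Mg²⁺] = (6.62×10⁻⁴)(400)/900 = 2.94×10⁻⁴ mol L⁻¹
[F⁻] = (3.64×10⁻²)(500)/900 = 2.02×10⁻² mol L⁻¹
Q = [Mg²⁺][F⁻]^2 = 1.20×10⁻⁷
Since Q (1.20×10⁻⁷) exceeds Ksp (5.24×10⁻¹¹), MgF₂ will precipitate.

Yes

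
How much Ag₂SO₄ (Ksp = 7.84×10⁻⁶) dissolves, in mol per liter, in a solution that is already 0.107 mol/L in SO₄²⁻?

4.28×10⁻³ M

Ag₂SO₄(s) ⇌ 2 Ag⁺(aq) + SO₄²⁻(aq)
SO₄²⁻ is already present at 0.107 mol/L. If s mol/L of Ag₂SO₄ dissolves, [Ag⁺] = 2s while [SO₄²⁻] ≈ 0.107 mol/L.
Ksp = [Ag⁺]^2[SO₄²⁻] = (2s)^2(0.107)
(2s)^2 = 7.84×10⁻⁶ / (0.107) = 7.33×10⁻⁵
s = 4.28×10⁻³ mol/L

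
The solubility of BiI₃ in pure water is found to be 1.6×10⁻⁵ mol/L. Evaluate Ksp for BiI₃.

BiI₃(s) ⇌ Bi³⁺(aq) + 3 I⁻(aq)
Let s be the molar solubility. Then [Bi³⁺] = s and [I⁻] = 3s.
Ksp = [Bi³⁺][I⁻]^3 = s · (3s)^3 = 27s^4
Ksp = 27 × (1.6×10⁻⁵)^4 = 1.8×10⁻¹⁸

Ksp = 1.8×10⁻¹⁸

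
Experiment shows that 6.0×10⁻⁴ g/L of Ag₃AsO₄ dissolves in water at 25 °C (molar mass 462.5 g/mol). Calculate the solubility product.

Ksp = 7.6×10⁻²³

Convert to molarity: s = 6.0×10⁻⁴ / 462.5 = 1.297×10⁻⁶ mol/L
Ag₃AsO₄(s) ⇌ 3 Ag⁺(aq) + AsO₄³⁻(aq)
For each mole of Ag₃AsO₄ that dissolves per liter, [Ag⁺] = 3s and [AsO₄³⁻] = s; let s denote this solubility.
Ksp = [Ag⁺]^3[AsO₄³⁻] = (3s)^3 · s = 27s^4
Ksp = 27 × (1.297×10⁻⁶)^4 = 7.6×10⁻²³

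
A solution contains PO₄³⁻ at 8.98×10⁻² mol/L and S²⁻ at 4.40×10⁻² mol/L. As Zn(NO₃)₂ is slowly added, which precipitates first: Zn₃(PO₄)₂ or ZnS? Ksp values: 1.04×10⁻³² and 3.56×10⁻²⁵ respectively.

ZnS

Precipitation begins when Q = Ksp.
For Zn₃(PO₄)₂: [Zn²⁺] = (Ksp/[PO₄³⁻]^2)^(1/3) = 1.09×10⁻¹⁰ mol/L
For ZnS: [Zn²⁺] = (Ksp/[S²⁻]) = 8.09×10⁻²⁴ mol/L
The smaller threshold [Zn²⁺] is reached first, so ZnS precipitates first.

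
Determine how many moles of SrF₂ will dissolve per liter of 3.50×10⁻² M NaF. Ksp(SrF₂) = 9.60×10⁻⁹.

7.84×10⁻⁶ M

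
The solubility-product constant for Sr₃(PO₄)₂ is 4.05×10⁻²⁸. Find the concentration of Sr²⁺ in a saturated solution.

3.91×10⁻⁶ M

Sr₃(PO₄)₂(s) ⇌ 3 Sr²⁺(aq) + 2 PO₄³⁻(aq)
Call the molar solubility s, so that [Sr²⁺] = 3s and [PO₄³⁻] = 2s.
Ksp = [Sr²⁺]^3[PO₄³⁻]^2 = (3s)^3 · (2s)^2 = 108s^5 = 4.05×10⁻²⁸
s = 1.30×10⁻⁶ M
[Sr²⁺] = 3s = 3.91×10⁻⁶ M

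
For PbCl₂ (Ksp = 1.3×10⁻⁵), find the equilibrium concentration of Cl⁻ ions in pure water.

3.0×10⁻² M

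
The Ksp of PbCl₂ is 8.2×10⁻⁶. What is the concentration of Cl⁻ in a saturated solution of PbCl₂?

2.5×10⁻² M

PbCl₂(s) ⇌ Pb²⁺(aq) + 2 Cl⁻(aq)
For each mole of PbCl₂ that dissolves per liter, [Pb²⁺] = s and [Cl⁻] = 2s; let s denote this solubility.
Ksp = [Pb²⁺][Cl⁻]^2 = s · (2s)^2 = 4s^3 = 8.2×10⁻⁶
s = 1.3×10⁻² M
[Cl⁻] = 2s = 2.5×10⁻² M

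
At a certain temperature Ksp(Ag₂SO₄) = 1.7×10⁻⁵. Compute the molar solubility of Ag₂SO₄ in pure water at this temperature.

1.6×10⁻² M

Ag₂SO₄(s) ⇌ 2 Ag⁺(aq) + SO₄²⁻(aq)
Call the molar solubility s, so that [Ag⁺] = 2s and [SO₄²⁻] = s.
Ksp = [Ag⁺]^2[SO₄²⁻] = (2s)^2 · s = 4s^3
4s^3 = 1.7×10⁻⁵  ⇒  s^3 = 4.3×10⁻⁶
s = (4.3×10⁻⁶)^(1/3) = 1.6×10⁻² mol/L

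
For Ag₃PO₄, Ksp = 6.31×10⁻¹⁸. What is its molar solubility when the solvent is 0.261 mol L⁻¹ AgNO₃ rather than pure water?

3.55×10⁻¹⁶ M

Ag₃PO₄(s) ⇌ 3 Ag⁺(aq) + PO₄³⁻(aq)
Ag⁺ is already present at 0.261 mol L⁻¹. If s mol/L of Ag₃PO₄ dissolves, [PO₄³⁻] = s while [Ag⁺] ≈ 0.261 mol L⁻¹.
Ksp = [Ag⁺]^3[PO₄³⁻] = (0.261)^3s
s = 6.31×10⁻¹⁸ / (0.261)^3 = 3.55×10⁻¹⁶
s = 3.55×10⁻¹⁶ mol L⁻¹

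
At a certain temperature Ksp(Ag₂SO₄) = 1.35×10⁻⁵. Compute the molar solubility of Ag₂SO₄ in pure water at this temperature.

1.50×10⁻² M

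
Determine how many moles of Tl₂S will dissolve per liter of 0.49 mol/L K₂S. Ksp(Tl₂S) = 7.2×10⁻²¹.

6.1×10⁻¹¹ M

Tl₂S(s) ⇌ 2 Tl⁺(aq) + S²⁻(aq)
S²⁻ is already present at 0.49 mol/L. If s mol/L of Tl₂S dissolves, [Tl⁺] = 2s while [S²⁻] ≈ 0.49 mol/L.
Ksp = [Tl⁺]^2[S²⁻] = (2s)^2(0.49)
(2s)^2 = 7.2×10⁻²¹ / (0.49) = 1.5×10⁻²⁰
s = 6.1×10⁻¹¹ mol/L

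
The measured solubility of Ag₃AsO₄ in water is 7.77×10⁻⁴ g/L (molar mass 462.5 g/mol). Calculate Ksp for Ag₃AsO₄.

Ksp = 2.15×10⁻²²

s = (7.77×10⁻⁴ g L⁻¹)/(462.5 g mol⁻¹) = 1.6800×10⁻⁶ M
Ag₃AsO₄(s) ⇌ 3 Ag⁺(aq) + AsO₄³⁻(aq)
Call the molar solubility s, so that [Ag⁺] = 3s and [AsO₄³⁻] = s.
Ksp = [Ag⁺]^3[AsO₄³⁻] = (3s)^3 · s = 27s^4
Ksp = 27 × (1.6800×10⁻⁶)^4 = 2.15×10⁻²²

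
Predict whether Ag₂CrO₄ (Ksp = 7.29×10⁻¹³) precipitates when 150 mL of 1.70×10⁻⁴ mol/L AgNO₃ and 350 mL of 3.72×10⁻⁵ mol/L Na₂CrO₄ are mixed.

Total volume after mixing = 150 + 350 = 500 mL.
[Ag⁺] = (1.70×10⁻⁴)(150)/500 = 5.10×10⁻⁵ mol/L
[CrO₄²⁻] = (3.72×10⁻⁵)(350)/500 = 2.60×10⁻⁵ mol/L
Q = [Ag⁺]^2[CrO₄²⁻] = 6.77×10⁻¹⁴
Since Q (6.77×10⁻¹⁴) is less than Ksp (7.29×10⁻¹³), no Ag₂CrO₄ precipitates.

No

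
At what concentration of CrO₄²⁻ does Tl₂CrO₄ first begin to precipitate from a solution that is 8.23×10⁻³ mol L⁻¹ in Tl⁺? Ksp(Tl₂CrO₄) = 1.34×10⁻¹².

Precipitation of each salt begins when its ion product equals Ksp.
Tl₂CrO₄(s) ⇌ 2 Tl⁺(aq) + CrO₄²⁻(aq)
Ksp = [Tl⁺]^2[CrO₄²⁻] = [CrO₄²⁻](8.23×10⁻³)^2
[CrO₄²⁻] = 1.34×10⁻¹² / (8.23×10⁻³)^2 = 1.98×10⁻⁸
[CrO₄²⁻] = 1.98×10⁻⁸ mol L⁻¹

1.98×10⁻⁸ M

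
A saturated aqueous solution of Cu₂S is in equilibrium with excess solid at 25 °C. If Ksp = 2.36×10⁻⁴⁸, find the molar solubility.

8.39×10⁻¹⁷ M

Cu₂S(s) ⇌ 2 Cu⁺(aq) + S²⁻(aq)
With molar solubility s: [Cu⁺] = 2s, [S²⁻] = s.
Ksp = [Cu⁺]^2[S²⁻] = (2s)^2 · s = 4s^3
4s^3 = 2.36×10⁻⁴⁸  ⇒  s^3 = 5.90×10⁻⁴⁹
Taking the 3rd root, s = 8.39×10⁻¹⁷ mol L⁻¹.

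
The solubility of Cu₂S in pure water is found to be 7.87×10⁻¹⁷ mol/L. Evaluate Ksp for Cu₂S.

Cu₂S(s) ⇌ 2 Cu⁺(aq) + S²⁻(aq)
If s mol/L of Cu₂S dissolves, [Cu⁺] = 2s and [S²⁻] = s.
Ksp = [Cu⁺]^2[S²⁻] = (2s)^2 · s = 4s^3
Ksp = 4 × (7.87×10⁻¹⁷)^3 = 1.95×10⁻⁴⁸

Ksp = 1.95×10⁻⁴⁸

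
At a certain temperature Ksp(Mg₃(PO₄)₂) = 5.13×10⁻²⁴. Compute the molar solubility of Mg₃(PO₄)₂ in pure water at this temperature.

Mg₃(PO₄)₂(s) ⇌ 3 Mg²⁺(aq) + 2 PO₄³⁻(aq)
For each mole of Mg₃(PO₄)₂ that dissolves per liter, [Mg²⁺] = 3s and [PO₄³⁻] = 2s; let s denote this solubility.
Ksp = [Mg²⁺]^3[PO₄³⁻]^2 = (3s)^3 · (2s)^2 = 108s^5
108s^5 = 5.13×10⁻²⁴  ⇒  s^5 = 4.75×10⁻²⁶
s = 8.62×10⁻⁶ M

8.62×10⁻⁶ M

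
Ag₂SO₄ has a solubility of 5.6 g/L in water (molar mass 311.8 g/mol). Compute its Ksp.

s = (5.6 g L⁻¹)/(311.8 g mol⁻¹) = 1.796×10⁻² M
Ag₂SO₄(s) ⇌ 2 Ag⁺(aq) + SO₄²⁻(aq)
With molar solubility s: [Ag⁺] = 2s, [SO₄²⁻] = s.
Ksp = [Ag⁺]^2[SO₄²⁻] = (2s)^2 · s = 4s^3
Ksp = 4 × (1.796×10⁻²)^3 = 2.3×10⁻⁵

Ksp = 2.3×10⁻⁵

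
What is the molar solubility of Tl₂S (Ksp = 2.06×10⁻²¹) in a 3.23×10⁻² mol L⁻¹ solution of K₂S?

Tl₂S(s) ⇌ 2 Tl⁺(aq) + S²⁻(aq)
S²⁻ is already present at 3.23×10⁻² mol L⁻¹. If s mol/L of Tl₂S dissolves, [Tl⁺] = 2s while [S²⁻] ≈ 3.23×10⁻² mol L⁻¹.
Ksp = [Tl⁺]^2[S²⁻] = (2s)^2(3.23×10⁻²)
(2s)^2 = 2.06×10⁻²¹ / (3.23×10⁻²) = 6.38×10⁻²⁰
s = 1.26×10⁻¹⁰ mol L⁻¹

1.26×10⁻¹⁰ M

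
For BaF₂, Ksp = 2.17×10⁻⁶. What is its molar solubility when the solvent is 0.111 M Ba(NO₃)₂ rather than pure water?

BaF₂(s) ⇌ Ba²⁺(aq) + 2 F⁻(aq)
The solution already contains Ba²⁺ at 0.111 M. Let s be the molar solubility of BaF₂.
[Ba²⁺] ≈ 0.111 M (common ion dominates); [F⁻] = 2s.
Ksp = [Ba²⁺][F⁻]^2 = (0.111)(2s)^2
(2s)^2 = 2.17×10⁻⁶ / (0.111) = 1.95×10⁻⁵
s = 2.21×10⁻³ M

2.21×10⁻³ M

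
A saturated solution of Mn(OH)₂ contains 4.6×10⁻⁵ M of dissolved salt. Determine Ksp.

Mn(OH)₂(s) ⇌ Mn²⁺(aq) + 2 OH⁻(aq)
For each mole of Mn(OH)₂ that dissolves per liter, [Mn²⁺] = s and [OH⁻] = 2s; let s denote this solubility.
Ksp = [Mn²⁺][OH⁻]^2 = s · (2s)^2 = 4s^3
Ksp = 4 × (4.6×10⁻⁵)^3 = 3.9×10⁻¹³

Ksp = 3.9×10⁻¹³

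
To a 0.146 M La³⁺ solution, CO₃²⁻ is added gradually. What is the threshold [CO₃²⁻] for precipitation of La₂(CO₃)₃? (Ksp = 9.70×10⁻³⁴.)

3.57×10⁻¹¹ M

A salt starts to precipitate once the ion product Q reaches its Ksp.
La₂(CO₃)₃(s) ⇌ 2 La³⁺(aq) + 3 CO₃²⁻(aq)
Ksp = [La³⁺]^2[CO₃²⁻]^3 = [CO₃²⁻]^3(0.146)^2
[CO₃²⁻]^3 = 9.70×10⁻³⁴ / (0.146)^2 = 4.55×10⁻³²
[CO₃²⁻] = 3.57×10⁻¹¹ M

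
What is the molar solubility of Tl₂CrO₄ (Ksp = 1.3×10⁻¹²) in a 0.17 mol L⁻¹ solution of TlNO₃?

Tl₂CrO₄(s) ⇌ 2 Tl⁺(aq) + CrO₄²⁻(aq)
Let s be the solubility of Tl₂CrO₄ here. The common ion gives [Tl⁺] ≈ 0.17 mol L⁻¹, and [CrO₄²⁻] = s.
Ksp = [Tl⁺]^2[CrO₄²⁻] = (0.17)^2s
s = 1.3×10⁻¹² / (0.17)^2 = 4.5×10⁻¹¹
s = 4.5×10⁻¹¹ mol L⁻¹

4.5×10⁻¹¹ M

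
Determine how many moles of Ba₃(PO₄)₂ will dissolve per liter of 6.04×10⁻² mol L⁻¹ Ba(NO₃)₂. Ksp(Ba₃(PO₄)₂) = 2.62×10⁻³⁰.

5.45×10⁻¹⁴ M

Ba₃(PO₄)₂(s) ⇌ 3 Ba²⁺(aq) + 2 PO₄³⁻(aq)
Ba²⁺ is already present at 6.04×10⁻² mol L⁻¹. If s mol/L of Ba₃(PO₄)₂ dissolves, [PO₄³⁻] = 2s while [Ba²⁺] ≈ 6.04×10⁻² mol L⁻¹.
Ksp = [Ba²⁺]^3[PO₄³⁻]^2 = (6.04×10⁻²)^3(2s)^2
(2s)^2 = 2.62×10⁻³⁰ / (6.04×10⁻²)^3 = 1.19×10⁻²⁶
s = 5.45×10⁻¹⁴ mol L⁻¹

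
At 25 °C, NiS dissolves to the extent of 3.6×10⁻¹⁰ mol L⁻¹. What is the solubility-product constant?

NiS(s) ⇌ Ni²⁺(aq) + S²⁻(aq)
Call the molar solubility s, so that [Ni²⁺] = s and [S²⁻] = s.
Ksp = [Ni²⁺][S²⁻] = s · s = s^2
Ksp = (3.6×10⁻¹⁰)^2 = 1.3×10⁻¹⁹

Ksp = 1.3×10⁻¹⁹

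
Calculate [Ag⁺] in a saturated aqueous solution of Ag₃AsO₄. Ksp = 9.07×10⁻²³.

4.06×10⁻⁶ M

Ag₃AsO₄(s) ⇌ 3 Ag⁺(aq) + AsO₄³⁻(aq)
For each mole of Ag₃AsO₄ that dissolves per liter, [Ag⁺] = 3s and [AsO₄³⁻] = s; let s denote this solubility.
Ksp = [Ag⁺]^3[AsO₄³⁻] = (3s)^3 · s = 27s^4 = 9.07×10⁻²³
s = 1.35×10⁻⁶ M
[Ag⁺] = 3s = 4.06×10⁻⁶ M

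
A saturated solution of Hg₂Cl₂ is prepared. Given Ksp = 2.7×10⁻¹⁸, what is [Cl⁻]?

1.8×10⁻⁶ M

Hg₂Cl₂(s) ⇌ Hg₂²⁺(aq) + 2 Cl⁻(aq)
Call the molar solubility s, so that [Hg₂²⁺] = s and [Cl⁻] = 2s.
Ksp = [Hg₂²⁺][Cl⁻]^2 = s · (2s)^2 = 4s^3 = 2.7×10⁻¹⁸
s = 8.8×10⁻⁷ mol/L
[Cl⁻] = 2s = 1.8×10⁻⁶ mol/L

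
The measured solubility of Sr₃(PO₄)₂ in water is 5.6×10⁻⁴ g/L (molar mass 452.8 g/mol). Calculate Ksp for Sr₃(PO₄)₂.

s = (5.6×10⁻⁴ g L⁻¹)/(452.8 g mol⁻¹) = 1.237×10⁻⁶ M
Sr₃(PO₄)₂(s) ⇌ 3 Sr²⁺(aq) + 2 PO₄³⁻(aq)
Call the molar solubility s, so that [Sr²⁺] = 3s and [PO₄³⁻] = 2s.
Ksp = [Sr²⁺]^3[PO₄³⁻]^2 = (3s)^3 · (2s)^2 = 108s^5
Ksp = 108 × (1.237×10⁻⁶)^5 = 3.1×10⁻²⁸

Ksp = 3.1×10⁻²⁸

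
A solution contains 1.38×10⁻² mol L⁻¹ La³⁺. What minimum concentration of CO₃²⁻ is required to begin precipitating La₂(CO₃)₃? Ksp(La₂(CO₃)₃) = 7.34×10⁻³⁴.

1.57×10⁻¹⁰ M

The threshold for precipitation is Q = Ksp.
La₂(CO₃)₃(s) ⇌ 2 La³⁺(aq) + 3 CO₃²⁻(aq)
Ksp = [La³⁺]^2[CO₃²⁻]^3 = [CO₃²⁻]^3(1.38×10⁻²)^2
[CO₃²⁻]^3 = 7.34×10⁻³⁴ / (1.38×10⁻²)^2 = 3.85×10⁻³⁰
[CO₃²⁻] = 1.57×10⁻¹⁰ mol L⁻¹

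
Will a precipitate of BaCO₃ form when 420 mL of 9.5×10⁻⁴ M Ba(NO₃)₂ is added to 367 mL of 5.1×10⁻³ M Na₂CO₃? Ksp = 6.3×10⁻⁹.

Yes

Total volume after mixing = 420 + 367 = 787 mL.
[Ba²⁺] = (9.5×10⁻⁴)(420)/787 = 5.1×10⁻⁴ M
[CO₃²⁻] = (5.1×10⁻³)(367)/787 = 2.4×10⁻³ M
Q = [Ba²⁺][CO₃²⁻] = 1.2×10⁻⁶
Since Q (1.2×10⁻⁶) exceeds Ksp (6.3×10⁻⁹), BaCO₃ will precipitate.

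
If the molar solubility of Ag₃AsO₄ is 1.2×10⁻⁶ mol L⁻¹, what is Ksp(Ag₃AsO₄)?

Ksp = 5.6×10⁻²³

Ag₃AsO₄(s) ⇌ 3 Ag⁺(aq) + AsO₄³⁻(aq)
With molar solubility s: [Ag⁺] = 3s, [AsO₄³⁻] = s.
Ksp = [Ag⁺]^3[AsO₄³⁻] = (3s)^3 · s = 27s^4
Ksp = 27 × (1.2×10⁻⁶)^4 = 5.6×10⁻²³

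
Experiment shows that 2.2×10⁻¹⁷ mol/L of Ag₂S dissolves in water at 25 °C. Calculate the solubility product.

Ag₂S(s) ⇌ 2 Ag⁺(aq) + S²⁻(aq)
For each mole of Ag₂S that dissolves per liter, [Ag⁺] = 2s and [S²⁻] = s; let s denote this solubility.
Ksp = [Ag⁺]^2[S²⁻] = (2s)^2 · s = 4s^3
Ksp = 4 × (2.2×10⁻¹⁷)^3 = 4.3×10⁻⁵⁰

Ksp = 4.3×10⁻⁵⁰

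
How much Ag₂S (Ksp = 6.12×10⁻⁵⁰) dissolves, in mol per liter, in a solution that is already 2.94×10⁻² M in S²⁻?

Ag₂S(s) ⇌ 2 Ag⁺(aq) + S²⁻(aq)
With S²⁻ already at 2.94×10⁻² M and s small, take [S²⁻] ≈ 2.94×10⁻² M and [Ag⁺] = 2s.
Ksp = [Ag⁺]^2[S²⁻] = (2s)^2(2.94×10⁻²)
(2s)^2 = 6.12×10⁻⁵⁰ / (2.94×10⁻²) = 2.08×10⁻⁴⁸
s = 7.21×10⁻²⁵ M

7.21×10⁻²⁵ M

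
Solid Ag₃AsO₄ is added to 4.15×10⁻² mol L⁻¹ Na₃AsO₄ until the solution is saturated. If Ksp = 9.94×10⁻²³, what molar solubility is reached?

Ag₃AsO₄(s) ⇌ 3 Ag⁺(aq) + AsO₄³⁻(aq)
Let s be the solubility of Ag₃AsO₄ here. The common ion gives [AsO₄³⁻] ≈ 4.15×10⁻² mol L⁻¹, and [Ag⁺] = 3s.
Ksp = [Ag⁺]^3[AsO₄³⁻] = (3s)^3(4.15×10⁻²)
(3s)^3 = 9.94×10⁻²³ / (4.15×10⁻²) = 2.40×10⁻²¹
s = 4.46×10⁻⁸ mol L⁻¹

4.46×10⁻⁸ M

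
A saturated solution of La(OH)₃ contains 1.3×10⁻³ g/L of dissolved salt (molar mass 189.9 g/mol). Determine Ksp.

Convert to molarity: s = 1.3×10⁻³ / 189.9 = 6.846×10⁻⁶ mol/L
La(OH)₃(s) ⇌ La³⁺(aq) + 3 OH⁻(aq)
If s mol/L of La(OH)₃ dissolves, [La³⁺] = s and [OH⁻] = 3s.
Ksp = [La³⁺][OH⁻]^3 = s · (3s)^3 = 27s^4
Ksp = 27 × (6.846×10⁻⁶)^4 = 5.9×10⁻²⁰

Ksp = 5.9×10⁻²⁰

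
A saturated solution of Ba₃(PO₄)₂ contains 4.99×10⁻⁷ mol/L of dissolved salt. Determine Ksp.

Ksp = 3.34×10⁻³⁰

Ba₃(PO₄)₂(s) ⇌ 3 Ba²⁺(aq) + 2 PO₄³⁻(aq)
Let s be the molar solubility. Then [Ba²⁺] = 3s and [PO₄³⁻] = 2s.
Ksp = [Ba²⁺]^3[PO₄³⁻]^2 = (3s)^3 · (2s)^2 = 108s^5
Ksp = 108 × (4.99×10⁻⁷)^5 = 3.34×10⁻³⁰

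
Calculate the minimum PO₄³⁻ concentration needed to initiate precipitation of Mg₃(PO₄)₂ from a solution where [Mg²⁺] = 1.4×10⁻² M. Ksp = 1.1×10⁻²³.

2.0×10⁻⁹ M

Precipitation begins when Q = Ksp.
Mg₃(PO₄)₂(s) ⇌ 3 Mg²⁺(aq) + 2 PO₄³⁻(aq)
Ksp = [Mg²⁺]^3[PO₄³⁻]^2 = [PO₄³⁻]^2(1.4×10⁻²)^3
[PO₄³⁻]^2 = 1.1×10⁻²³ / (1.4×10⁻²)^3 = 4.0×10⁻¹⁸
[PO₄³⁻] = 2.0×10⁻⁹ M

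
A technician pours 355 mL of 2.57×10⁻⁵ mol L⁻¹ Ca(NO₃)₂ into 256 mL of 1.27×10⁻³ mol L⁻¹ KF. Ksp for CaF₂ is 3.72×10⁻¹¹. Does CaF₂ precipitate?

Total volume after mixing = 355 + 256 = 611 mL.
[Ca²⁺] = (2.57×10⁻⁵)(355)/611 = 1.49×10⁻⁵ mol L⁻¹
[F⁻] = (1.27×10⁻³)(256)/611 = 5.32×10⁻⁴ mol L⁻¹
Q = [Ca²⁺][F⁻]^2 = 4.23×10⁻¹²
Since Q (4.23×10⁻¹²) is less than Ksp (3.72×10⁻¹¹), no CaF₂ precipitates.

No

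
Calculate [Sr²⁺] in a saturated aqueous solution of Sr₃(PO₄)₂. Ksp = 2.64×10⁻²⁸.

3.59×10⁻⁶ M

Sr₃(PO₄)₂(s) ⇌ 3 Sr²⁺(aq) + 2 PO₄³⁻(aq)
With molar solubility s: [Sr²⁺] = 3s, [PO₄³⁻] = 2s.
Ksp = [Sr²⁺]^3[PO₄³⁻]^2 = (3s)^3 · (2s)^2 = 108s^5 = 2.64×10⁻²⁸
s = 1.20×10⁻⁶ mol/L
[Sr²⁺] = 3s = 3.59×10⁻⁶ mol/L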